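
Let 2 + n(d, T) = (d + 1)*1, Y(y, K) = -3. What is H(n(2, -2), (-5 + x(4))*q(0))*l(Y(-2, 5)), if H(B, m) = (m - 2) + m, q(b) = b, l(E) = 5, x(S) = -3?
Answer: -10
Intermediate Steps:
n(d, T) = -1 + d (n(d, T) = -2 + (d + 1)*1 = -2 + (1 + d)*1 = -2 + (1 + d) = -1 + d)
H(B, m) = -2 + 2*m (H(B, m) = (-2 + m) + m = -2 + 2*m)
H(n(2, -2), (-5 + x(4))*q(0))*l(Y(-2, 5)) = (-2 + 2*((-5 - 3)*0))*5 = (-2 + 2*(-8*0))*5 = (-2 + 2*0)*5 = (-2 + 0)*5 = -2*5 = -10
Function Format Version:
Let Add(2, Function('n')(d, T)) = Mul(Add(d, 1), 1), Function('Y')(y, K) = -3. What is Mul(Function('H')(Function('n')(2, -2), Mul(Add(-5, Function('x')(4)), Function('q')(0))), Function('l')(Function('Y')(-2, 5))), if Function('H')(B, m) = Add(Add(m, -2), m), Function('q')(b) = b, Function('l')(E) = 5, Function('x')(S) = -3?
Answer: -10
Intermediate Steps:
Function('n')(d, T) = Add(-1, d) (Function('n')(d, T) = Add(-2, Mul(Add(d, 1), 1)) = Add(-2, Mul(Add(1, d), 1)) = Add(-2, Add(1, d)) = Add(-1, d))
Function('H')(B, m) = Add(-2, Mul(2, m)) (Function('H')(B, m) = Add(Add(-2, m), m) = Add(-2, Mul(2, m)))
Mul(Function('H')(Function('n')(2, -2), Mul(Add(-5, Function('x')(4)), Function('q')(0))), Function('l')(Function('Y')(-2, 5))) = Mul(Add(-2, Mul(2, Mul(Add(-5, -3), 0))), 5) = Mul(Add(-2, Mul(2, Mul(-8, 0))), 5) = Mul(Add(-2, Mul(2, 0)), 5) = Mul(Add(-2, 0), 5) = Mul(-2, 5) = -10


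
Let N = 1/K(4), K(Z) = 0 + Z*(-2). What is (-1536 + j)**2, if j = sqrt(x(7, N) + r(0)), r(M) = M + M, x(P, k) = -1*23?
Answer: (1536 - I*sqrt(23))**2 ≈ 2.3593e+6 - 1.473e+4*I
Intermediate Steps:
K(Z) = -2*Z (K(Z) = 0 - 2*Z = -2*Z)
N = -1/8 (N = 1/(-2*4) = 1/(-8) = -1/8 ≈ -0.12500)
x(P, k) = -23
r(M) = 2*M
j = I*sqrt(23) (j = sqrt(-23 + 2*0) = sqrt(-23 + 0) = sqrt(-23) = I*sqrt(23) ≈ 4.7958*I)
(-1536 + j)**2 = (-1536 + I*sqrt(23))**2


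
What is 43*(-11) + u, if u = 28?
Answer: -445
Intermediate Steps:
43*(-11) + u = 43*(-11) + 28 = -473 + 28 = -445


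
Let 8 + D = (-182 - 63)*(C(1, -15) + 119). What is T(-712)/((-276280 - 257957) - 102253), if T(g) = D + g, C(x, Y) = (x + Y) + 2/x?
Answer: 5387/127298 ≈ 0.042318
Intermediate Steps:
C(x, Y) = Y + x + 2/x (C(x, Y) = (Y + x) + 2/x = Y + x + 2/x)
D = -26223 (D = -8 + (-182 - 63)*((-15 + 1 + 2/1) + 119) = -8 - 245*((-15 + 1 + 2*1) + 119) = -8 - 245*((-15 + 1 + 2) + 119) = -8 - 245*(-12 + 119) = -8 - 245*107 = -8 - 26215 = -26223)
T(g) = -26223 + g
T(-712)/((-276280 - 257957) - 102253) = (-26223 - 712)/((-276280 - 257957) - 102253) = -26935/(-534237 - 102253) = -26935/(-636490) = -26935*(-1/636490) = 5387/127298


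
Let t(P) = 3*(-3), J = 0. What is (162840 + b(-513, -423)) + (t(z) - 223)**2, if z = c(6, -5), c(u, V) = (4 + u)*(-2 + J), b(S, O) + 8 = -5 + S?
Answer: 216138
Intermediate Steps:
b(S, O) = -13 + S (b(S, O) = -8 + (-5 + S) = -13 + S)
c(u, V) = -8 - 2*u (c(u, V) = (4 + u)*(-2 + 0) = (4 + u)*(-2) = -8 - 2*u)
z = -20 (z = -8 - 2*6 = -8 - 12 = -20)
t(P) = -9
(162840 + b(-513, -423)) + (t(z) - 223)**2 = (162840 + (-13 - 513)) + (-9 - 223)**2 = (162840 - 526) + (-232)**2 = 162314 + 53824 = 216138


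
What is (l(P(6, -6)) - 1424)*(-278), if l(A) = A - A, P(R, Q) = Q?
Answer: 395872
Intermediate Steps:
l(A) = 0
(l(P(6, -6)) - 1424)*(-278) = (0 - 1424)*(-278) = -1424*(-278) = 395872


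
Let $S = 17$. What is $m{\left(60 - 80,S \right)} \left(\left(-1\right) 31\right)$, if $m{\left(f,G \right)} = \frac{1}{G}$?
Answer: $- \frac{31}{17} \approx -1.8235$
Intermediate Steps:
$m{\left(60 - 80,S \right)} \left(\left(-1\right) 31\right) = \frac{\left(-1\right) 31}{17} = \frac{1}{17} \left(-31\right) = - \frac{31}{17}$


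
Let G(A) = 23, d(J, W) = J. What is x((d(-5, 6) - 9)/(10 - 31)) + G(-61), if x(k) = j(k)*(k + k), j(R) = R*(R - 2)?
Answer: 589/27 ≈ 21.815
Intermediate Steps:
j(R) = R*(-2 + R)
x(k) = 2*k²*(-2 + k) (x(k) = (k*(-2 + k))*(k + k) = (k*(-2 + k))*(2*k) = 2*k²*(-2 + k))
x((d(-5, 6) - 9)/(10 - 31)) + G(-61) = 2*((-5 - 9)/(10 - 31))²*(-2 + (-5 - 9)/(10 - 31)) + 23 = 2*(-14/(-21))²*(-2 - 14/(-21)) + 23 = 2*(-14*(-1/21))²*(-2 - 14*(-1/21)) + 23 = 2*(⅔)²*(-2 + ⅔) + 23 = 2*(4/9)*(-4/3) + 23 = -32/27 + 23 = 589/27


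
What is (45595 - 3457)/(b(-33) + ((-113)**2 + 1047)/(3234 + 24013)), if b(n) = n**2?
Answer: 104375826/2698709 ≈ 38.676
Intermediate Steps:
(45595 - 3457)/(b(-33) + ((-113)**2 + 1047)/(3234 + 24013)) = (45595 - 3457)/((-33)**2 + ((-113)**2 + 1047)/(3234 + 24013)) = 42138/(1089 + (12769 + 1047)/27247) = 42138/(1089 + 13816*(1/27247)) = 42138/(1089 + 1256/2477) = 42138/(2698709/2477) = 42138*(2477/2698709) = 104375826/2698709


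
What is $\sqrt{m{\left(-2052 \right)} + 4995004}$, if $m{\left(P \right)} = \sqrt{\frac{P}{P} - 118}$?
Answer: $\sqrt{4995004 + 3 i \sqrt{13}} \approx 2234.9 + 0.002 i$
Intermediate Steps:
$m{\left(P \right)} = 3 i \sqrt{13}$ ($m{\left(P \right)} = \sqrt{1 - 118} = \sqrt{-117} = 3 i \sqrt{13}$)
$\sqrt{m{\left(-2052 \right)} + 4995004} = \sqrt{3 i \sqrt{13} + 4995004} = \sqrt{4995004 + 3 i \sqrt{13}}$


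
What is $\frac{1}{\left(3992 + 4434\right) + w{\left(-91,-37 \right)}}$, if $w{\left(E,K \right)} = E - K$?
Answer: $\frac{1}{8372} \approx 0.00011945$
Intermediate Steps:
$\frac{1}{\left(3992 + 4434\right) + w{\left(-91,-37 \right)}} = \frac{1}{\left(3992 + 4434\right) - 54} = \frac{1}{8426 + \left(-91 + 37\right)} = \frac{1}{8426 - 54} = \frac{1}{8372}$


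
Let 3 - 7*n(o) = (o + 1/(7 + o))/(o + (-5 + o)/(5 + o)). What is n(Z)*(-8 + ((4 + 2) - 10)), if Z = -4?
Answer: -424/91 ≈ -4.6593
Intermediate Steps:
n(o) = 3/7 - (o + 1/(7 + o))/(7*(o + (-5 + o)/(5 + o)))
n(Z)*(-8 + ((4 + 2) - 10)) = ((-110 + 2*(-4)**3 + 27*(-4)**2 + 75*(-4))/(7*(-35 + (-4)**3 + 13*(-4)**2 + 37*(-4))))*(-8 + ((4 + 2) - 10)) = ((-110 + 2*(-64) + 27*16 - 300)/(7*(-35 - 64 + 13*16 - 148)))*(-8 + (6 - 10)) = ((-110 - 128 + 432 - 300)/(7*(-35 - 64 + 208 - 148)))*(-8 - 4) = ((1/7)*(-106)/(-39))*(-12) = ((1/7)*(-1/39)*(-106))*(-12) = (106/273)*(-12) = -424/91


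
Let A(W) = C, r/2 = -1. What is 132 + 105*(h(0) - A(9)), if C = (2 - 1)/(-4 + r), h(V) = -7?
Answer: -1171/2 ≈ -585.50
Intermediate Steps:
r = -2 (r = 2*(-1) = -2)
C = -⅙ (C = (2 - 1)/(-4 - 2) = 1/(-6) = 1*(-⅙) = -⅙ ≈ -0.16667)
A(W) = -⅙
132 + 105*(h(0) - A(9)) = 132 + 105*(-7 - 1*(-⅙)) = 132 + 105*(-7 + ⅙) = 132 + 105*(-41/6) = 132 - 1435/2 = -1171/2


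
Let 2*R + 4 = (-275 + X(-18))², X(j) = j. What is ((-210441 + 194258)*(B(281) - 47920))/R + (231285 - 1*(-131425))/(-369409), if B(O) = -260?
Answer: 38401533131798/2114127707 ≈ 18164.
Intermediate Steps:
R = 85845/2 (R = -2 + (-275 - 18)²/2 = -2 + (½)*(-293)² = -2 + (½)*85849 = -2 + 85849/2 = 85845/2 ≈ 42923.)
((-210441 + 194258)*(B(281) - 47920))/R + (231285 - 1*(-131425))/(-369409) = ((-210441 + 194258)*(-260 - 47920))/(85845/2) + (231285 - 1*(-131425))/(-369409) = -16183*(-48180)*(2/85845) + (231285 + 131425)*(-1/369409) = 779696940*(2/85845) + 362710*(-1/369409) = 103959592/5723 - 362710/369409 = 38401533131798/2114127707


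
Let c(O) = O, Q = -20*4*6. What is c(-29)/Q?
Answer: 29/480 ≈ 0.060417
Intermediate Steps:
Q = -480 (Q = -80*6 = -480)
c(-29)/Q = -29/(-480) = -29*(-1/480) = 29/480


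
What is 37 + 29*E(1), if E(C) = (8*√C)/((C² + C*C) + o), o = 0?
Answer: 153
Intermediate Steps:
E(C) = 4/C^(3/2) (E(C) = (8*√C)/((C² + C*C) + 0) = (8*√C)/((C² + C²) + 0) = (8*√C)/(2*C² + 0) = (8*√C)/((2*C²)) = (8*√C)*(1/(2*C²)) = 4/C^(3/2))
37 + 29*E(1) = 37 + 29*(4/1^(3/2)) = 37 + 29*(4*1) = 37 + 29*4 = 37 + 116 = 153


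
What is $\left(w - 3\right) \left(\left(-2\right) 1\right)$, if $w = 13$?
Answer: $-20$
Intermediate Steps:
$\left(w - 3\right) \left(\left(-2\right) 1\right) = \left(13 - 3\right) \left(\left(-2\right) 1\right) = 10 \left(-2\right) = -20$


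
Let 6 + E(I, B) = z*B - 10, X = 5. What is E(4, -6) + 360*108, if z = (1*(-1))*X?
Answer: 38894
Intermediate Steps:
z = -5 (z = (1*(-1))*5 = -1*5 = -5)
E(I, B) = -16 - 5*B (E(I, B) = -6 + (-5*B - 10) = -6 + (-10 - 5*B) = -16 - 5*B)
E(4, -6) + 360*108 = (-16 - 5*(-6)) + 360*108 = (-16 + 30) + 38880 = 14 + 38880 = 38894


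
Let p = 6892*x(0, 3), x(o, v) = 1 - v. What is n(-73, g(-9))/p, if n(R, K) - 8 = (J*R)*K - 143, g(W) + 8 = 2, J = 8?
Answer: -3369/13784 ≈ -0.24441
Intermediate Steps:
g(W) = -6 (g(W) = -8 + 2 = -6)
n(R, K) = -135 + 8*K*R (n(R, K) = 8 + ((8*R)*K - 143) = 8 + (8*K*R - 143) = 8 + (-143 + 8*K*R) = -135 + 8*K*R)
p = -13784 (p = 6892*(1 - 1*3) = 6892*(1 - 3) = 6892*(-2) = -13784)
n(-73, g(-9))/p = (-135 + 8*(-6)*(-73))/(-13784) = (-135 + 3504)*(-1/13784) = 3369*(-1/13784) = -3369/13784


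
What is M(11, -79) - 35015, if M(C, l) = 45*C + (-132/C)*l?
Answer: -33572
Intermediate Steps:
M(C, l) = 45*C - 132*l/C
M(11, -79) - 35015 = (45*11 - 132*(-79)/11) - 35015 = (495 - 132*(-79)*1/11) - 35015 = (495 + 948) - 35015 = 1443 - 35015 = -33572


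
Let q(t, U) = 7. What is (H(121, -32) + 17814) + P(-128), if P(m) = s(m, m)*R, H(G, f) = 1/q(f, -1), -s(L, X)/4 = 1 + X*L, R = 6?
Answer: -2627981/7 ≈ -3.7543e+5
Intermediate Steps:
s(L, X) = -4 - 4*L*X (s(L, X) = -4*(1 + X*L) = -4*(1 + L*X) = -4 - 4*L*X)
H(G, f) = 1/7
P(m) = -24 - 24*m**2 (P(m) = (-4 - 4*m*m)*6 = (-4 - 4*m**2)*6 = -24 - 24*m**2)
(H(121, -32) + 17814) + P(-128) = (1/7 + 17814) + (-24 - 24*(-128)**2) = 124699/7 + (-24 - 24*16384) = 124699/7 + (-24 - 393216) = 124699/7 - 393240 = -2627981/7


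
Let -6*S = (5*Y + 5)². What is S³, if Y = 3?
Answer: -8000000/27 ≈ -2.9630e+5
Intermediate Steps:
S = -200/3 (S = -(5*3 + 5)²/6 = -(15 + 5)²/6 = -⅙*20² = -⅙*400 = -200/3 ≈ -66.667)
S³ = (-200/3)³ = -8000000/27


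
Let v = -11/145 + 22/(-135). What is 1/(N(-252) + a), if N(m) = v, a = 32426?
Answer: 783/25389371 ≈ 3.0840e-5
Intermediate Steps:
v = -187/783 (v = -11*1/145 + 22*(-1/135) = -11/145 - 22/135 = -187/783 ≈ -0.23883)
N(m) = -187/783
1/(N(-252) + a) = 1/(-187/783 + 32426) = 1/(25389371/783) = 783/25389371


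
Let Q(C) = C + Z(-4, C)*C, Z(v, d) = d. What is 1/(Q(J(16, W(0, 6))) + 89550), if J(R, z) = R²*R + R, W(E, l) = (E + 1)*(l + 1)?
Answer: 1/17002206 ≈ 5.8816e-8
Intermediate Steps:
W(E, l) = (1 + E)*(1 + l)
J(R, z) = R + R³ (J(R, z) = R³ + R = R + R³)
Q(C) = C + C² (Q(C) = C + C*C = C + C²)
1/(Q(J(16, W(0, 6))) + 89550) = 1/((16 + 16³)*(1 + (16 + 16³)) + 89550) = 1/((16 + 4096)*(1 + (16 + 4096)) + 89550) = 1/(4112*(1 + 4112) + 89550) = 1/(4112*4113 + 89550) = 1/(16912656 + 89550) = 1/17002206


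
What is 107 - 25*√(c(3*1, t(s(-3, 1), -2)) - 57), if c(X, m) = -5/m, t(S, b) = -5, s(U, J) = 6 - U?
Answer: 107 - 50*I*√14 ≈ 107.0 - 187.08*I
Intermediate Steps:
107 - 25*√(c(3*1, t(s(-3, 1), -2)) - 57) = 107 - 25*√(-5/(-5) - 57) = 107 - 25*√(-5*(-⅕) - 57) = 107 - 25*√(1 - 57) = 107 - 50*I*√14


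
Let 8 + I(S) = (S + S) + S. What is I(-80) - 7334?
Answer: -7582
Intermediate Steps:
I(S) = -8 + 3*S (I(S) = -8 + ((S + S) + S) = -8 + (2*S + S) = -8 + 3*S)
I(-80) - 7334 = (-8 + 3*(-80)) - 7334 = (-8 - 240) - 7334 = -248 - 7334 = -7582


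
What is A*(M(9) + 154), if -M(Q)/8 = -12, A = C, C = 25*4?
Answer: 25000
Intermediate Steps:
C = 100
A = 100
M(Q) = 96 (M(Q) = -8*(-12) = 96)
A*(M(9) + 154) = 100*(96 + 154) = 100*250 = 25000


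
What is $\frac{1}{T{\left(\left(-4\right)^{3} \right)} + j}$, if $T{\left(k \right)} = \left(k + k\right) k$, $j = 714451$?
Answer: $\frac{1}{722643} \approx 1.3838 \cdot 10^{-6}$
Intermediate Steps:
$T{\left(k \right)} = 2 k^{2}$ ($T{\left(k \right)} = 2 k k = 2 k^{2}$)
$\frac{1}{T{\left(\left(-4\right)^{3} \right)} + j} = \frac{1}{2 \left(\left(-4\right)^{3}\right)^{2} + 714451} = \frac{1}{2 \left(-64\right)^{2} + 714451} = \frac{1}{2 \cdot 4096 + 714451} = \frac{1}{8192 + 714451} = \frac{1}{722643}$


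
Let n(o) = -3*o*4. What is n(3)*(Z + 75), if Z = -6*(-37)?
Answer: -10692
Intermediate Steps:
Z = 222
n(o) = -12*o
n(3)*(Z + 75) = (-12*3)*(222 + 75) = -36*297 = -10692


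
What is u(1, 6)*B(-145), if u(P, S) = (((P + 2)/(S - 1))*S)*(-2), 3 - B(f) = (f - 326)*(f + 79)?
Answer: 1118988/5 ≈ 2.2380e+5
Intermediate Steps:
B(f) = 3 - (-326 + f)*(79 + f) (B(f) = 3 - (f - 326)*(f + 79) = 3 - (-326 + f)*(79 + f))
u(P, S) = -2*S*(2 + P)/(-1 + S) (u(P, S) = (((2 + P)/(-1 + S))*S)*(-2) = (S*(2 + P)/(-1 + S))*(-2) = -2*S*(2 + P)/(-1 + S))
u(1, 6)*B(-145) = (-2*6*(2 + 1)/(-1 + 6))*(25757 - 1*(-145)² + 247*(-145)) = (-2*6*3/5)*(25757 - 1*21025 - 35815) = (-2*6*⅕*3)*(25757 - 21025 - 35815) = -36/5*(-31083) = 1118988/5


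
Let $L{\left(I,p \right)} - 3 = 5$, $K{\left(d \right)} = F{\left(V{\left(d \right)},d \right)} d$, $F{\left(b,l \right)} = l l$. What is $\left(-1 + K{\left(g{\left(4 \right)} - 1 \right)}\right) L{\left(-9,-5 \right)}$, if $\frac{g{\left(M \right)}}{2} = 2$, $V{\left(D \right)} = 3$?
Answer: $208$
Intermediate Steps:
$F{\left(b,l \right)} = l^{2}$
$g{\left(M \right)} = 4$ ($g{\left(M \right)} = 2 \cdot 2 = 4$)
$K{\left(d \right)} = d^{3}$ ($K{\left(d \right)} = d^{2} d = d^{3}$)
$L{\left(I,p \right)} = 8$ ($L{\left(I,p \right)} = 3 + 5 = 8$)
$\left(-1 + K{\left(g{\left(4 \right)} - 1 \right)}\right) L{\left(-9,-5 \right)} = \left(-1 + \left(4 - 1\right)^{3}\right) 8 = \left(-1 + 3^{3}\right) 8 = \left(-1 + 27\right) 8 = 26 \cdot 8 = 208$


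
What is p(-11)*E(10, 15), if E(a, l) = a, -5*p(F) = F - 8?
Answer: 38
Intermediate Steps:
p(F) = 8/5 - F/5 (p(F) = -(F - 8)/5 = -(-8 + F)/5 = 8/5 - F/5)
p(-11)*E(10, 15) = (8/5 - ⅕*(-11))*10 = (8/5 + 11/5)*10 = (19/5)*10 = 38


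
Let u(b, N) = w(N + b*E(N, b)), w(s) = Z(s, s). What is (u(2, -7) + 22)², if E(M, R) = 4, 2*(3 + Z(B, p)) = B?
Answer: 1521/4 ≈ 380.25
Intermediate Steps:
Z(B, p) = -3 + B/2
w(s) = -3 + s/2
u(b, N) = -3 + N/2 + 2*b (u(b, N) = -3 + (N + b*4)/2 = -3 + (N + 4*b)/2 = -3 + (N/2 + 2*b) = -3 + N/2 + 2*b)
(u(2, -7) + 22)² = ((-3 + (½)*(-7) + 2*2) + 22)² = ((-3 - 7/2 + 4) + 22)² = (-5/2 + 22)² = (39/2)² = 1521/4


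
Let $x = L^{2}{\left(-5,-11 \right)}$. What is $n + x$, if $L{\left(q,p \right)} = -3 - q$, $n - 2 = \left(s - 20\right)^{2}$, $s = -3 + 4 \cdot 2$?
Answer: $231$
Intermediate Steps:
$s = 5$ ($s = -3 + 8 = 5$)
$n = 227$ ($n = 2 + \left(5 - 20\right)^{2} = 2 + \left(-15\right)^{2} = 2 + 225 = 227$)
$x = 4$ ($x = \left(-3 - -5\right)^{2} = \left(-3 + 5\right)^{2} = 2^{2} = 4$)
$n + x = 227 + 4 = 231$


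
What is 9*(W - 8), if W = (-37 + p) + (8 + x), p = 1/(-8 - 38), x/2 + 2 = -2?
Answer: -18639/46 ≈ -405.20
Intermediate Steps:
x = -8 (x = -4 + 2*(-2) = -4 - 4 = -8)
p = -1/46 (p = 1/(-46) = -1/46 ≈ -0.021739)
W = -1703/46 (W = (-37 - 1/46) + (8 - 8) = -1703/46 + 0 = -1703/46 ≈ -37.022)
9*(W - 8) = 9*(-1703/46 - 8) = 9*(-2071/46) = -18639/46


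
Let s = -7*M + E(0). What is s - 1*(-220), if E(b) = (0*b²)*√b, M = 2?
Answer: 206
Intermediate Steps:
E(b) = 0 (E(b) = 0*√b = 0)
s = -14 (s = -7*2 + 0 = -14 + 0 = -14)
s - 1*(-220) = -14 - 1*(-220) = -14 + 220 = 206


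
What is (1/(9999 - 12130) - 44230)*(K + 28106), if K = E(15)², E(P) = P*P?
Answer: -7420721987761/2131 ≈ -3.4823e+9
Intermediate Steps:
E(P) = P²
K = 50625 (K = (15²)² = 225² = 50625)
(1/(9999 - 12130) - 44230)*(K + 28106) = (1/(9999 - 12130) - 44230)*(50625 + 28106) = (1/(-2131) - 44230)*78731 = (-1/2131 - 44230)*78731 = -94254131/2131*78731 = -7420721987761/2131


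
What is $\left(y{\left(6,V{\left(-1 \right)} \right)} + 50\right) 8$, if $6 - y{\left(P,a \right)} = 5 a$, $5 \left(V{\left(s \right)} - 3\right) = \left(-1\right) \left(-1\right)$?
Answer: $320$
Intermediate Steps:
$V{\left(s \right)} = \frac{16}{5}$ ($V{\left(s \right)} = 3 + \frac{\left(-1\right) \left(-1\right)}{5} = 3 + \frac{1}{5} \cdot 1 = 3 + \frac{1}{5} = \frac{16}{5}$)
$y{\left(P,a \right)} = 6 - 5 a$
$\left(y{\left(6,V{\left(-1 \right)} \right)} + 50\right) 8 = \left(\left(6 - 16\right) + 50\right) 8 = \left(-10 + 50\right) 8 = 40 \cdot 8 = 320$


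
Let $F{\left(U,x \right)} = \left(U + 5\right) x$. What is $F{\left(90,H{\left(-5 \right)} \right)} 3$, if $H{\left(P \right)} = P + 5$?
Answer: $0$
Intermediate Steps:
$H{\left(P \right)} = 5 + P$
$F{\left(U,x \right)} = x \left(5 + U\right)$ ($F{\left(U,x \right)} = \left(5 + U\right) x = x \left(5 + U\right)$)
$F{\left(90,H{\left(-5 \right)} \right)} 3 = \left(5 - 5\right) \left(5 + 90\right) 3 = 0 \cdot 95 \cdot 3 = 0 \cdot 3 = 0$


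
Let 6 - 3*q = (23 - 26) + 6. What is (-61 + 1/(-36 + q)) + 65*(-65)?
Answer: -150011/35 ≈ -4286.0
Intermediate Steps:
q = 1 (q = 2 - ((23 - 26) + 6)/3 = 2 - (-3 + 6)/3 = 2 - ⅓*3 = 2 - 1 = 1)
(-61 + 1/(-36 + q)) + 65*(-65) = (-61 + 1/(-36 + 1)) + 65*(-65) = (-61 + 1/(-35)) - 4225 = (-61 - 1/35) - 4225 = -2136/35 - 4225 = -150011/35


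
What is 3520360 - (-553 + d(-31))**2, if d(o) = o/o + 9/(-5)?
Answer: 80341639/25 ≈ 3.2137e+6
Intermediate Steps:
d(o) = -4/5 (d(o) = 1 + 9*(-1/5) = 1 - 9/5 = -4/5)
3520360 - (-553 + d(-31))**2 = 3520360 - (-553 - 4/5)**2 = 3520360 - (-2769/5)**2 = 3520360 - 1*7667361/25 = 3520360 - 7667361/25 = 80341639/25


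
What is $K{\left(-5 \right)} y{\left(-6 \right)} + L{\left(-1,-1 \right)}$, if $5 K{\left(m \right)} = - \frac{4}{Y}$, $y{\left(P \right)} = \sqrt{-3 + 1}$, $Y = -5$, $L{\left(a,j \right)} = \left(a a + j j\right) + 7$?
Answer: $9 + \frac{4 i \sqrt{2}}{25} \approx 9.0 + 0.22627 i$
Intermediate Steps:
$L{\left(a,j \right)} = 7 + a^{2} + j^{2}$ ($L{\left(a,j \right)} = \left(a^{2} + j^{2}\right) + 7 = 7 + a^{2} + j^{2}$)
$y{\left(P \right)} = i \sqrt{2}$ ($y{\left(P \right)} = \sqrt{-2} = i \sqrt{2}$)
$K{\left(m \right)} = \frac{4}{25}$ ($K{\left(m \right)} = \frac{\left(-4\right) \frac{1}{-5}}{5} = \frac{\left(-4\right) \left(- \frac{1}{5}\right)}{5} = \frac{1}{5} \cdot \frac{4}{5} = \frac{4}{25}$)
$K{\left(-5 \right)} y{\left(-6 \right)} + L{\left(-1,-1 \right)} = \frac{4 i \sqrt{2}}{25} + \left(7 + \left(-1\right)^{2} + \left(-1\right)^{2}\right) = \frac{4 i \sqrt{2}}{25} + \left(7 + 1 + 1\right) = \frac{4 i \sqrt{2}}{25} + 9 = 9 + \frac{4 i \sqrt{2}}{25}$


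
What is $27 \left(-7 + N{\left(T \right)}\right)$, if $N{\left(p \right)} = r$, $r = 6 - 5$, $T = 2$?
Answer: $-162$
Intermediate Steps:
$r = 1$
$N{\left(p \right)} = 1$
$27 \left(-7 + N{\left(T \right)}\right) = 27 \left(-7 + 1\right) = 27 \left(-6\right) = -162$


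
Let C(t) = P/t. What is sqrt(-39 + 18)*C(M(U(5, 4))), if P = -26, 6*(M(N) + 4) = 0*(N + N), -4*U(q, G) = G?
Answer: 13*I*sqrt(21)/2 ≈ 29.787*I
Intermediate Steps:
U(q, G) = -G/4
M(N) = -4 (M(N) = -4 + (0*(N + N))/6 = -4 + (0*(2*N))/6 = -4 + (1/6)*0 = -4 + 0 = -4)
C(t) = -26/t
sqrt(-39 + 18)*C(M(U(5, 4))) = sqrt(-39 + 18)*(-26/(-4)) = sqrt(-21)*(-26*(-1/4)) = (I*sqrt(21))*(13/2) = 13*I*sqrt(21)/2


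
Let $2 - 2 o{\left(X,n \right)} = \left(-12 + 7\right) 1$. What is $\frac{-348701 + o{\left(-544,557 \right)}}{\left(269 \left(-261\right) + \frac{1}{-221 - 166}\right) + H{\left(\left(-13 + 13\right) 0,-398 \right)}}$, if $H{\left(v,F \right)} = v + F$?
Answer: $\frac{53978373}{10929964} \approx 4.9386$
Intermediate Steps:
$o{\left(X,n \right)} = \frac{7}{2}$ ($o{\left(X,n \right)} = 1 - \frac{\left(-12 + 7\right) 1}{2} = 1 - \frac{\left(-5\right) 1}{2} = 1 - - \frac{5}{2} = 1 + \frac{5}{2} = \frac{7}{2}$)
$H{\left(v,F \right)} = F + v$
$\frac{-348701 + o{\left(-544,557 \right)}}{\left(269 \left(-261\right) + \frac{1}{-221 - 166}\right) + H{\left(\left(-13 + 13\right) 0,-398 \right)}} = \frac{-348701 + \frac{7}{2}}{\left(269 \left(-261\right) + \frac{1}{-221 - 166}\right) - \left(398 - \left(-13 + 13\right) 0\right)} = - \frac{697395}{2 \left(\left(-70209 + \frac{1}{-387}\right) + \left(-398 + 0 \cdot 0\right)\right)} = - \frac{697395}{2 \left(\left(-70209 - \frac{1}{387}\right) + \left(-398 + 0\right)\right)} = - \frac{697395}{2 \left(- \frac{27170884}{387} - 398\right)} = - \frac{697395}{2 \left(- \frac{27324910}{387}\right)} = \left(- \frac{697395}{2}\right) \left(- \frac{387}{27324910}\right) = \frac{53978373}{10929964}$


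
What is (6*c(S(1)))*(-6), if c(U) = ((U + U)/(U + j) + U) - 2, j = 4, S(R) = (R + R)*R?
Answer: -24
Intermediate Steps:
S(R) = 2*R² (S(R) = (2*R)*R = 2*R²)
c(U) = -2 + U + 2*U/(4 + U) (c(U) = ((U + U)/(U + 4) + U) - 2 = ((2*U)/(4 + U) + U) - 2 = (2*U/(4 + U) + U) - 2 = (U + 2*U/(4 + U)) - 2 = -2 + U + 2*U/(4 + U))
(6*c(S(1)))*(-6) = (6*((-8 + (2*1²)² + 4*(2*1²))/(4 + 2*1²)))*(-6) = (6*((-8 + (2*1)² + 4*(2*1))/(4 + 2*1)))*(-6) = (6*((-8 + 2² + 4*2)/(4 + 2)))*(-6) = (6*((-8 + 4 + 8)/6))*(-6) = (6*((⅙)*4))*(-6) = (6*(⅔))*(-6) = 4*(-6) = -24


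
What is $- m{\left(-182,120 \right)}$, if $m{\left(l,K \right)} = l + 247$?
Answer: $-65$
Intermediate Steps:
$m{\left(l,K \right)} = 247 + l$
$- m{\left(-182,120 \right)} = - (247 - 182) = \left(-1\right) 65 = -65$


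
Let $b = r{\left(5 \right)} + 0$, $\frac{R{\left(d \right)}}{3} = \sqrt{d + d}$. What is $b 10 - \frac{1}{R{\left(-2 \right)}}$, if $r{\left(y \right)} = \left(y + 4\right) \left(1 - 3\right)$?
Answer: $-180 + \frac{i}{6} \approx -180.0 + 0.16667 i$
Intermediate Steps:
$R{\left(d \right)} = 3 \sqrt{2} \sqrt{d}$ ($R{\left(d \right)} = 3 \sqrt{d + d} = 3 \sqrt{2 d} = 3 \sqrt{2} \sqrt{d}$)
$r{\left(y \right)} = -8 - 2 y$ ($r{\left(y \right)} = \left(4 + y\right) \left(-2\right) = -8 - 2 y$)
$b = -18$ ($b = \left(-8 - 10\right) + 0 = -18 + 0 = -18$)
$b 10 - \frac{1}{R{\left(-2 \right)}} = \left(-18\right) 10 - \frac{1}{3 \sqrt{2} \sqrt{-2}} = -180 - \frac{1}{3 \sqrt{2} i \sqrt{2}} = -180 - \frac{1}{6 i} = -180 - - \frac{i}{6} = -180 + \frac{i}{6}$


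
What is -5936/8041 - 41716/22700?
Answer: -117546389/45632675 ≈ -2.5759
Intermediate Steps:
-5936/8041 - 41716/22700 = -5936*1/8041 - 41716*1/22700 = -5936/8041 - 10429/5675 = -117546389/45632675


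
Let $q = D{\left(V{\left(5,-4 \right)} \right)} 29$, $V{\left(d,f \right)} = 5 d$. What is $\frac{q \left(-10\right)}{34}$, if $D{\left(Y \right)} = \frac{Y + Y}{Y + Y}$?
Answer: $- \frac{145}{17} \approx -8.5294$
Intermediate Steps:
$D{\left(Y \right)} = 1$ ($D{\left(Y \right)} = \frac{2 Y}{2 Y} = 2 Y \frac{1}{2 Y} = 1$)
$q = 29$ ($q = 1 \cdot 29 = 29$)
$\frac{q \left(-10\right)}{34} = \frac{29 \left(-10\right)}{34} = \left(-290\right) \frac{1}{34} = - \frac{145}{17}$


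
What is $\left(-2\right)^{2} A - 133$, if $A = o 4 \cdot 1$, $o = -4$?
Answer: $-197$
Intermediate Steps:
$A = -16$ ($A = \left(-4\right) 4 \cdot 1 = \left(-16\right) 1 = -16$)
$\left(-2\right)^{2} A - 133 = \left(-2\right)^{2} \left(-16\right) - 133 = 4 \left(-16\right) - 133 = -64 - 133 = -197$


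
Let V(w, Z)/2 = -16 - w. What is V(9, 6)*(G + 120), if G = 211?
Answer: -16550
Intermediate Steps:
V(w, Z) = -32 - 2*w (V(w, Z) = 2*(-16 - w) = -32 - 2*w)
V(9, 6)*(G + 120) = (-32 - 2*9)*(211 + 120) = (-32 - 18)*331 = -50*331 = -16550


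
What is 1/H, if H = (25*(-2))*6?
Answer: -1/300 ≈ -0.0033333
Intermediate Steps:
H = -300 (H = -50*6 = -300)
1/H = 1/(-300) = -1/300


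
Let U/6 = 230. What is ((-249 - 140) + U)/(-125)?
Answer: -991/125 ≈ -7.9280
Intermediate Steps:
U = 1380 (U = 6*230 = 1380)
((-249 - 140) + U)/(-125) = ((-249 - 140) + 1380)/(-125) = (-389 + 1380)*(-1/125) = 991*(-1/125) = -991/125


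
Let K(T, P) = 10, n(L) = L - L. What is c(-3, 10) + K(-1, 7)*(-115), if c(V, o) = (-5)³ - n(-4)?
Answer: -1275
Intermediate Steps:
n(L) = 0
c(V, o) = -125 (c(V, o) = (-5)³ - 1*0 = -125 + 0 = -125)
c(-3, 10) + K(-1, 7)*(-115) = -125 + 10*(-115) = -125 - 1150 = -1275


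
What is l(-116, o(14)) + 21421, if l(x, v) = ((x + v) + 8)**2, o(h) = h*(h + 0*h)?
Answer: 29165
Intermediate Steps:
o(h) = h**2 (o(h) = h*(h + 0) = h*h = h**2)
l(x, v) = (8 + v + x)**2 (l(x, v) = ((v + x) + 8)**2 = (8 + v + x)**2)
l(-116, o(14)) + 21421 = (8 + 14**2 - 116)**2 + 21421 = (8 + 196 - 116)**2 + 21421 = 88**2 + 21421 = 7744 + 21421 = 29165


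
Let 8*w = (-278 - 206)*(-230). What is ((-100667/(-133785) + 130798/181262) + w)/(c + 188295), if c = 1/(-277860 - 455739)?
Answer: 13754019325452999287/186096927970130534760 ≈ 0.073908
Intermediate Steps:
w = 13915 (w = ((-278 - 206)*(-230))/8 = (-484*(-230))/8 = (⅛)*111320 = 13915)
c = -1/733599 (c = 1/(-733599) = -1/733599 ≈ -1.3631e-6)
((-100667/(-133785) + 130798/181262) + w)/(c + 188295) = ((-100667/(-133785) + 130798/181262) + 13915)/(-1/733599 + 188295) = ((-100667*(-1/133785) + 130798*(1/181262)) + 13915)/(138133023704/733599) = ((100667/133785 + 65399/90631) + 13915)*(733599/138133023704) = (17872956092/12125068335 + 13915)*(733599/138133023704) = (168738198837617/12125068335)*(733599/138133023704) = 13754019325452999287/186096927970130534760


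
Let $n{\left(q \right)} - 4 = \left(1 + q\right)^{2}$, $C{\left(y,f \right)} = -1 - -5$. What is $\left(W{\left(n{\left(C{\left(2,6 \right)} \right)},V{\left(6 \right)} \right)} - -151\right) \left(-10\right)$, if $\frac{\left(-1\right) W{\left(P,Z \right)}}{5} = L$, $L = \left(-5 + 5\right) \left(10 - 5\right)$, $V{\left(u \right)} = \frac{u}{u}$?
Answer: $-1510$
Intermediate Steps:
$C{\left(y,f \right)} = 4$ ($C{\left(y,f \right)} = -1 + 5 = 4$)
$n{\left(q \right)} = 4 + \left(1 + q\right)^{2}$
$V{\left(u \right)} = 1$
$L = 0$ ($L = 0 \cdot 5 = 0$)
$W{\left(P,Z \right)} = 0$ ($W{\left(P,Z \right)} = \left(-5\right) 0 = 0$)
$\left(W{\left(n{\left(C{\left(2,6 \right)} \right)},V{\left(6 \right)} \right)} - -151\right) \left(-10\right) = \left(0 - -151\right) \left(-10\right) = \left(0 + 151\right) \left(-10\right) = 151 \left(-10\right) = -1510$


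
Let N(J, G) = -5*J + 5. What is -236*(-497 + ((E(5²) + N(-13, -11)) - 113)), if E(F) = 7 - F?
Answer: 131688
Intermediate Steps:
N(J, G) = 5 - 5*J
-236*(-497 + ((E(5²) + N(-13, -11)) - 113)) = -236*(-497 + (((7 - 1*5²) + (5 - 5*(-13))) - 113)) = -236*(-497 + (((7 - 1*25) + (5 + 65)) - 113)) = -236*(-497 + (((7 - 25) + 70) - 113)) = -236*(-497 + ((-18 + 70) - 113)) = -236*(-497 + (52 - 113)) = -236*(-497 - 61) = -236*(-558) = 131688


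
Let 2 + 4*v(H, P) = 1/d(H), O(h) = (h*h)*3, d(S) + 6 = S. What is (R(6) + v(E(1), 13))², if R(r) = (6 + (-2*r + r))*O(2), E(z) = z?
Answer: 121/400 ≈ 0.30250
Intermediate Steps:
d(S) = -6 + S
O(h) = 3*h² (O(h) = h²*3 = 3*h²)
R(r) = 72 - 12*r (R(r) = (6 + (-2*r + r))*(3*2²) = (6 - r)*(3*4) = (6 - r)*12 = 72 - 12*r)
v(H, P) = -½ + 1/(4*(-6 + H))
(R(6) + v(E(1), 13))² = ((72 - 12*6) + (13 - 2*1)/(4*(-6 + 1)))² = ((72 - 72) + (¼)*(13 - 2)/(-5))² = (0 + (¼)*(-⅕)*11)² = (0 - 11/20)² = (-11/20)² = 121/400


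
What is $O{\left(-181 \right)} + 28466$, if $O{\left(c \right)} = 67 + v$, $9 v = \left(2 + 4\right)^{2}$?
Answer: $28537$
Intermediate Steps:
$v = 4$ ($v = \frac{\left(2 + 4\right)^{2}}{9} = \frac{6^{2}}{9} = \frac{1}{9} \cdot 36 = 4$)
$O{\left(c \right)} = 71$ ($O{\left(c \right)} = 67 + 4 = 71$)
$O{\left(-181 \right)} + 28466 = 71 + 28466 = 28537$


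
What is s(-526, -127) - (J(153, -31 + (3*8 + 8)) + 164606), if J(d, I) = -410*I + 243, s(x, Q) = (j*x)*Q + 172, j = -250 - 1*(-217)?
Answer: -2368733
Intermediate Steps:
j = -33 (j = -250 + 217 = -33)
s(x, Q) = 172 - 33*Q*x (s(x, Q) = (-33*x)*Q + 172 = -33*Q*x + 172 = 172 - 33*Q*x)
J(d, I) = 243 - 410*I
s(-526, -127) - (J(153, -31 + (3*8 + 8)) + 164606) = (172 - 33*(-127)*(-526)) - ((243 - 410*(-31 + (3*8 + 8))) + 164606) = (172 - 2204466) - ((243 - 410*(-31 + (24 + 8))) + 164606) = -2204294 - ((243 - 410*(-31 + 32)) + 164606) = -2204294 - ((243 - 410*1) + 164606) = -2204294 - ((243 - 410) + 164606) = -2204294 - (-167 + 164606) = -2204294 - 1*164439 = -2204294 - 164439 = -2368733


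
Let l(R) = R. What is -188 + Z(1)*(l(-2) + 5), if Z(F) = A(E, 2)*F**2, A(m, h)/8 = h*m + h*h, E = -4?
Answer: -284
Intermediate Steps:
A(m, h) = 8*h**2 + 8*h*m (A(m, h) = 8*(h*m + h*h) = 8*(h*m + h**2) = 8*(h**2 + h*m) = 8*h**2 + 8*h*m)
Z(F) = -32*F**2 (Z(F) = (8*2*(2 - 4))*F**2 = (8*2*(-2))*F**2 = -32*F**2)
-188 + Z(1)*(l(-2) + 5) = -188 + (-32*1**2)*(-2 + 5) = -188 - 32*1*3 = -188 - 32*3 = -188 - 96 = -284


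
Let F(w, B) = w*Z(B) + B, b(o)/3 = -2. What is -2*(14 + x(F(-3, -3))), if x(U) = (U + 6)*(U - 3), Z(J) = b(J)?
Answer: -532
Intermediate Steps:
b(o) = -6 (b(o) = 3*(-2) = -6)
Z(J) = -6
F(w, B) = B - 6*w (F(w, B) = w*(-6) + B = -6*w + B = B - 6*w)
x(U) = (-3 + U)*(6 + U) (x(U) = (6 + U)*(-3 + U) = (-3 + U)*(6 + U))
-2*(14 + x(F(-3, -3))) = -2*(14 + (-18 + (-3 - 6*(-3))² + 3*(-3 - 6*(-3)))) = -2*(14 + (-18 + (-3 + 18)² + 3*(-3 + 18))) = -2*(14 + (-18 + 15² + 3*15)) = -2*(14 + (-18 + 225 + 45)) = -2*(14 + 252) = -2*266 = -532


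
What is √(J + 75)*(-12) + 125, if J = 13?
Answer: 125 - 24*√22 ≈ 12.430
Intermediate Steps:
√(J + 75)*(-12) + 125 = √(13 + 75)*(-12) + 125 = √88*(-12) + 125 = (2*√22)*(-12) + 125 = -24*√22 + 125 = 125 - 24*√22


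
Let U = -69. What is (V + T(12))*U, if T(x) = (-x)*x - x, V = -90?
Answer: 16974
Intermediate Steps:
T(x) = -x - x² (T(x) = -x² - x = -x - x²)
(V + T(12))*U = (-90 - 1*12*(1 + 12))*(-69) = (-90 - 1*12*13)*(-69) = (-90 - 156)*(-69) = -246*(-69) = 16974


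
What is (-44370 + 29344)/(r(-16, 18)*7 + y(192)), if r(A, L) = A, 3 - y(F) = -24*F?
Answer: -1366/409 ≈ -3.3399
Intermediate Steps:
y(F) = 3 + 24*F (y(F) = 3 - (-24)*F = 3 + 24*F)
(-44370 + 29344)/(r(-16, 18)*7 + y(192)) = (-44370 + 29344)/(-16*7 + (3 + 24*192)) = -15026/(-112 + (3 + 4608)) = -15026/(-112 + 4611) = -15026/4499 = -15026*1/4499 = -1366/409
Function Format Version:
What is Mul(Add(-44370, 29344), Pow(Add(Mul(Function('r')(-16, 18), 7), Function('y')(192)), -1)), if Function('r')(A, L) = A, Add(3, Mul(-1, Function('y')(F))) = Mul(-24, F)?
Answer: Rational(-1366, 409) ≈ -3.3399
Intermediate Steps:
Function('y')(F) = Add(3, Mul(24, F)) (Function('y')(F) = Add(3, Mul(-1, Mul(-24, F))) = Add(3, Mul(24, F)))
Mul(Add(-44370, 29344), Pow(Add(Mul(Function('r')(-16, 18), 7), Function('y')(192)), -1)) = Mul(Add(-44370, 29344), Pow(Add(Mul(-16, 7), Add(3, Mul(24, 192))), -1)) = Mul(-15026, Pow(Add(-112, Add(3, 4608)), -1)) = Mul(-15026, Pow(Add(-112, 4611), -1)) = Mul(-15026, Pow(4499, -1)) = Mul(-15026, Rational(1, 4499)) = Rational(-1366, 409)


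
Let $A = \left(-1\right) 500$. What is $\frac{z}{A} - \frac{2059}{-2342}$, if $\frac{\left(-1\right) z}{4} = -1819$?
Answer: $- \frac{4002723}{292750} \approx -13.673$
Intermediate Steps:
$z = 7276$ ($z = \left(-4\right) \left(-1819\right) = 7276$)
$A = -500$
$\frac{z}{A} - \frac{2059}{-2342} = \frac{7276}{-500} - \frac{2059}{-2342} = 7276 \left(- \frac{1}{500}\right) - - \frac{2059}{2342} = - \frac{1819}{125} + \frac{2059}{2342} = - \frac{4002723}{292750}$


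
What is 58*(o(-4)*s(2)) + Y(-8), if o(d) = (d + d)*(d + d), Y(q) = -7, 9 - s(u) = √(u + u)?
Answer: 25977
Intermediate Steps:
s(u) = 9 - √2*√u (s(u) = 9 - √(u + u) = 9 - √(2*u) = 9 - √2*√u)
o(d) = 4*d² (o(d) = (2*d)*(2*d) = 4*d²)
58*(o(-4)*s(2)) + Y(-8) = 58*((4*(-4)²)*(9 - √2*√2)) - 7 = 58*((4*16)*(9 - 2)) - 7 = 58*(64*7) - 7 = 58*448 - 7 = 25984 - 7 = 25977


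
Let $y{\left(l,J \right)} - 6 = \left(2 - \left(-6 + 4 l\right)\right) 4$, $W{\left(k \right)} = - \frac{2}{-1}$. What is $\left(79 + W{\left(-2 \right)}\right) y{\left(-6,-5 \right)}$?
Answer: $10854$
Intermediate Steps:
$W{\left(k \right)} = 2$ ($W{\left(k \right)} = \left(-2\right) \left(-1\right) = 2$)
$y{\left(l,J \right)} = 38 - 16 l$ ($y{\left(l,J \right)} = 6 + \left(2 - \left(-6 + 4 l\right)\right) 4 = 6 + \left(8 - 4 l\right) 4 = 6 - \left(-32 + 16 l\right) = 38 - 16 l$)
$\left(79 + W{\left(-2 \right)}\right) y{\left(-6,-5 \right)} = \left(79 + 2\right) \left(38 - -96\right) = 81 \left(38 + 96\right) = 81 \cdot 134 = 10854$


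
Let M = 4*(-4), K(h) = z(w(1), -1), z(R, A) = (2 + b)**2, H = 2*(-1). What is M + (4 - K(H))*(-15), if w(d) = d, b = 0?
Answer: -16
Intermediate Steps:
H = -2
z(R, A) = 4 (z(R, A) = (2 + 0)**2 = 2**2 = 4)
K(h) = 4
M = -16
M + (4 - K(H))*(-15) = -16 + (4 - 1*4)*(-15) = -16 + (4 - 4)*(-15) = -16 + 0*(-15) = -16 + 0 = -16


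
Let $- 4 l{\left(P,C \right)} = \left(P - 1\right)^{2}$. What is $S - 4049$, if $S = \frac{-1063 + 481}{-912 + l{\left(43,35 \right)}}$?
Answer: $- \frac{1825905}{451} \approx -4048.6$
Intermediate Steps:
$l{\left(P,C \right)} = - \frac{\left(-1 + P\right)^{2}}{4}$ ($l{\left(P,C \right)} = - \frac{\left(P - 1\right)^{2}}{4} = - \frac{\left(-1 + P\right)^{2}}{4}$)
$S = \frac{194}{451}$ ($S = \frac{-1063 + 481}{-912 - \frac{\left(-1 + 43\right)^{2}}{4}} = - \frac{582}{-912 - \frac{42^{2}}{4}} = - \frac{582}{-912 - 441} = - \frac{582}{-1353} = \left(-582\right) \left(- \frac{1}{1353}\right) = \frac{194}{451} \approx 0.43016$)
$S - 4049 = \frac{194}{451} - 4049 = - \frac{1825905}{451}$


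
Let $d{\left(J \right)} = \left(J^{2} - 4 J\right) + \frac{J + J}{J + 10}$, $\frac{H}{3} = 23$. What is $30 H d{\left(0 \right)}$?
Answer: $0$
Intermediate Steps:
$H = 69$ ($H = 3 \cdot 23 = 69$)
$d{\left(J \right)} = J^{2} - 4 J + \frac{2 J}{10 + J}$ ($d{\left(J \right)} = \left(J^{2} - 4 J\right) + \frac{2 J}{10 + J} = J^{2} - 4 J + \frac{2 J}{10 + J}$)
$30 H d{\left(0 \right)} = 30 \cdot 69 \frac{0 \left(-38 + 0^{2} + 6 \cdot 0\right)}{10 + 0} = 2070 \frac{0 \left(-38 + 0 + 0\right)}{10} = 2070 \cdot 0 \cdot \frac{1}{10} \left(-38\right) = 2070 \cdot 0 = 0$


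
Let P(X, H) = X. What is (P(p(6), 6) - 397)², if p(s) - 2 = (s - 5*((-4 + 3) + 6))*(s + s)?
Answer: 388129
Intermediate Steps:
p(s) = 2 + 2*s*(-25 + s) (p(s) = 2 + (s - 5*((-4 + 3) + 6))*(s + s) = 2 + (s - 5*(-1 + 6))*(2*s) = 2 + (s - 5*5)*(2*s) = 2 + (s - 25)*(2*s) = 2 + (-25 + s)*(2*s) = 2 + 2*s*(-25 + s))
(P(p(6), 6) - 397)² = ((2 - 50*6 + 2*6²) - 397)² = ((2 - 300 + 2*36) - 397)² = ((2 - 300 + 72) - 397)² = (-226 - 397)² = (-623)² = 388129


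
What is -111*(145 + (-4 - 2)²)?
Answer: -20091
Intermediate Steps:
-111*(145 + (-4 - 2)²) = -111*(145 + (-6)²) = -111*(145 + 36) = -111*181 = -20091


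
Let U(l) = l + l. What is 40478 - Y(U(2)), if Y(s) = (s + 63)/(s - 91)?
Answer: 3521653/87 ≈ 40479.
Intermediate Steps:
U(l) = 2*l
Y(s) = (63 + s)/(-91 + s)
40478 - Y(U(2)) = 40478 - (63 + 2*2)/(-91 + 2*2) = 40478 - (63 + 4)/(-91 + 4) = 40478 - 67/(-87) = 40478 - (-1)*67/87 = 40478 - 1*(-67/87) = 40478 + 67/87 = 3521653/87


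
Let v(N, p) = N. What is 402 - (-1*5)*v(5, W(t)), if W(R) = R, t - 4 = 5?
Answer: 427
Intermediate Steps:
t = 9 (t = 4 + 5 = 9)
402 - (-1*5)*v(5, W(t)) = 402 - (-1*5)*5 = 402 - (-5)*5 = 402 - 1*(-25) = 402 + 25 = 427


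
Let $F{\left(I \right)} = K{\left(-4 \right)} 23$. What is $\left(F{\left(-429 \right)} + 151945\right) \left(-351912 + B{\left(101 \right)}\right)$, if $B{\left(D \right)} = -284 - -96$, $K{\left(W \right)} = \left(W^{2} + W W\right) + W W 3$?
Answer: $-54147698500$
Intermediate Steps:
$K{\left(W \right)} = 5 W^{2}$ ($K{\left(W \right)} = \left(W^{2} + W^{2}\right) + W^{2} \cdot 3 = 2 W^{2} + 3 W^{2} = 5 W^{2}$)
$B{\left(D \right)} = -188$ ($B{\left(D \right)} = -284 + 96 = -188$)
$F{\left(I \right)} = 1840$ ($F{\left(I \right)} = 5 \left(-4\right)^{2} \cdot 23 = 5 \cdot 16 \cdot 23 = 80 \cdot 23 = 1840$)
$\left(F{\left(-429 \right)} + 151945\right) \left(-351912 + B{\left(101 \right)}\right) = \left(1840 + 151945\right) \left(-351912 - 188\right) = 153785 \left(-352100\right) = -54147698500$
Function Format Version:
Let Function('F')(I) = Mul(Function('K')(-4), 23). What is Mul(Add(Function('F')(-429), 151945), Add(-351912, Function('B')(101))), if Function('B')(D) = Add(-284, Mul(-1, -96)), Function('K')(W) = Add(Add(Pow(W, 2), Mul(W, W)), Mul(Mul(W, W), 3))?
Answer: -54147698500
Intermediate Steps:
Function('K')(W) = Mul(5, Pow(W, 2)) (Function('K')(W) = Add(Add(Pow(W, 2), Pow(W, 2)), Mul(Pow(W, 2), 3)) = Add(Mul(2, Pow(W, 2)), Mul(3, Pow(W, 2))) = Mul(5, Pow(W, 2)))
Function('B')(D) = -188 (Function('B')(D) = Add(-284, 96) = -188)
Function('F')(I) = 1840 (Function('F')(I) = Mul(Mul(5, Pow(-4, 2)), 23) = Mul(Mul(5, 16), 23) = Mul(80, 23) = 1840)
Mul(Add(Function('F')(-429), 151945), Add(-351912, Function('B')(101))) = Mul(Add(1840, 151945), Add(-351912, -188)) = Mul(153785, -352100) = -54147698500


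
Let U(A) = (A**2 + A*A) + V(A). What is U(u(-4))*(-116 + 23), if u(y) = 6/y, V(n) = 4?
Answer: -1581/2 ≈ -790.50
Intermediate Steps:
U(A) = 4 + 2*A**2 (U(A) = (A**2 + A*A) + 4 = (A**2 + A**2) + 4 = 2*A**2 + 4 = 4 + 2*A**2)
U(u(-4))*(-116 + 23) = (4 + 2*(6/(-4))**2)*(-116 + 23) = (4 + 2*(6*(-1/4))**2)*(-93) = (4 + 2*(-3/2)**2)*(-93) = (4 + 2*(9/4))*(-93) = (4 + 9/2)*(-93) = (17/2)*(-93) = -1581/2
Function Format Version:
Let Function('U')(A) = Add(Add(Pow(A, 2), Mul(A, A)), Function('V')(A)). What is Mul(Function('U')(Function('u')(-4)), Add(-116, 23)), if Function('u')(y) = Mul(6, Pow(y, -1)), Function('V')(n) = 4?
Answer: Rational(-1581, 2) ≈ -790.50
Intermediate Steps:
Function('U')(A) = Add(4, Mul(2, Pow(A, 2))) (Function('U')(A) = Add(Add(Pow(A, 2), Mul(A, A)), 4) = Add(Add(Pow(A, 2), Pow(A, 2)), 4) = Add(Mul(2, Pow(A, 2)), 4) = Add(4, Mul(2, Pow(A, 2))))
Mul(Function('U')(Function('u')(-4)), Add(-116, 23)) = Mul(Add(4, Mul(2, Pow(Mul(6, Pow(-4, -1)), 2))), Add(-116, 23)) = Mul(Add(4, Mul(2, Pow(Mul(6, Rational(-1, 4)), 2))), -93) = Mul(Add(4, Mul(2, Pow(Rational(-3, 2), 2))), -93) = Mul(Add(4, Mul(2, Rational(9, 4))), -93) = Mul(Add(4, Rational(9, 2)), -93) = Mul(Rational(17, 2), -93) = Rational(-1581, 2)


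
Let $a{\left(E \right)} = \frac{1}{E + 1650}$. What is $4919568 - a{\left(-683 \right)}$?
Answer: $\frac{4757222255}{967} \approx 4.9196 \cdot 10^{6}$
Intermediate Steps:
$a{\left(E \right)} = \frac{1}{1650 + E}$
$4919568 - a{\left(-683 \right)} = 4919568 - \frac{1}{1650 - 683} = 4919568 - \frac{1}{967} = \frac{4757222255}{967}$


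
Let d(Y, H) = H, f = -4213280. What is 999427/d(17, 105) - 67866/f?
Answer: 421087291649/44239440 ≈ 9518.4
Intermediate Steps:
999427/d(17, 105) - 67866/f = 999427/105 - 67866/(-4213280) = 999427*(1/105) - 67866*(-1/4213280) = 999427/105 + 33933/2106640 = 421087291649/44239440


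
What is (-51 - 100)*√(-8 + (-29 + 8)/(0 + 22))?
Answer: -151*I*√4334/22 ≈ -451.85*I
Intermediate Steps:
(-51 - 100)*√(-8 + (-29 + 8)/(0 + 22)) = -151*√(-8 - 21/22) = -151*I*√4334/22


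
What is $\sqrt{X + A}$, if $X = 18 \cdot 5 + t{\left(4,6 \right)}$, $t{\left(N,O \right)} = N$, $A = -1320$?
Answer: $i \sqrt{1226} \approx 35.014 i$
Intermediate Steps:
$X = 94$ ($X = 18 \cdot 5 + 4 = 90 + 4 = 94$)
$\sqrt{X + A} = \sqrt{94 - 1320} = \sqrt{-1226} = i \sqrt{1226}$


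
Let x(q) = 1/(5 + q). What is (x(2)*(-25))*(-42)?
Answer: 150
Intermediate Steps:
(x(2)*(-25))*(-42) = (-25/(5 + 2))*(-42) = (-25/7)*(-42) = ((⅐)*(-25))*(-42) = -25/7*(-42) = 150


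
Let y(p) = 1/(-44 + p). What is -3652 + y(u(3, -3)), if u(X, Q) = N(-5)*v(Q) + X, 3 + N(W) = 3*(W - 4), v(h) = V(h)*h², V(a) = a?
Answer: -2808387/769 ≈ -3652.0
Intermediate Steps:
v(h) = h³ (v(h) = h*h² = h³)
N(W) = -15 + 3*W (N(W) = -3 + 3*(W - 4) = -3 + 3*(-4 + W) = -3 + (-12 + 3*W) = -15 + 3*W)
u(X, Q) = X - 30*Q³ (u(X, Q) = (-15 + 3*(-5))*Q³ + X = (-15 - 15)*Q³ + X = -30*Q³ + X = X - 30*Q³)
-3652 + y(u(3, -3)) = -3652 + 1/(-44 + (3 - 30*(-3)³)) = -3652 + 1/(-44 + (3 - 30*(-27))) = -3652 + 1/(-44 + (3 + 810)) = -3652 + 1/(-44 + 813) = -3652 + 1/769 = -2808387/769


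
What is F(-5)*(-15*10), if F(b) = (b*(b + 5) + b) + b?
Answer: 1500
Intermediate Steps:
F(b) = 2*b + b*(5 + b) (F(b) = (b*(5 + b) + b) + b = (b + b*(5 + b)) + b = 2*b + b*(5 + b))
F(-5)*(-15*10) = (-5*(7 - 5))*(-15*10) = -5*2*(-150) = -10*(-150) = 1500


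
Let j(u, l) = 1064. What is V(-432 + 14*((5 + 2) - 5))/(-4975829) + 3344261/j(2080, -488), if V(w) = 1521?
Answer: 16640469249025/5294282056 ≈ 3143.1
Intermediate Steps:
V(-432 + 14*((5 + 2) - 5))/(-4975829) + 3344261/j(2080, -488) = 1521/(-4975829) + 3344261/1064 = 1521*(-1/4975829) + 3344261*(1/1064) = -1521/4975829 + 3344261/1064 = 16640469249025/5294282056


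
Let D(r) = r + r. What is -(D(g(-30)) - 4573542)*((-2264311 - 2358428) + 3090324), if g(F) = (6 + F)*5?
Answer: -7008932143530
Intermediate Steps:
g(F) = 30 + 5*F
D(r) = 2*r
-(D(g(-30)) - 4573542)*((-2264311 - 2358428) + 3090324) = -(2*(30 + 5*(-30)) - 4573542)*((-2264311 - 2358428) + 3090324) = -(2*(30 - 150) - 4573542)*(-4622739 + 3090324) = -(2*(-120) - 4573542)*(-1532415) = -(-240 - 4573542)*(-1532415) = -(-4573782)*(-1532415) = -1*7008932143530 = -7008932143530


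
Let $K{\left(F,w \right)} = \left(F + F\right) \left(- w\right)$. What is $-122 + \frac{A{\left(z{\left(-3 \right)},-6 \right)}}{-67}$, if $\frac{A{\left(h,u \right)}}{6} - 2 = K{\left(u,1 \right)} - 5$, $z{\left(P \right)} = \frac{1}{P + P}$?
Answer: $- \frac{8228}{67} \approx -122.81$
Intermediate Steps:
$K{\left(F,w \right)} = - 2 F w$ ($K{\left(F,w \right)} = 2 F \left(- w\right) = - 2 F w$)
$z{\left(P \right)} = \frac{1}{2 P}$
$A{\left(h,u \right)} = -18 - 12 u$ ($A{\left(h,u \right)} = 12 + 6 \left(\left(-2\right) u 1 - 5\right) = 12 + 6 \left(- 2 u - 5\right) = 12 + 6 \left(-5 - 2 u\right) = 12 - \left(30 + 12 u\right) = -18 - 12 u$)
$-122 + \frac{A{\left(z{\left(-3 \right)},-6 \right)}}{-67} = -122 + \frac{-18 - -72}{-67} = -122 - \frac{-18 + 72}{67} = -122 - \frac{54}{67} = - \frac{8228}{67}$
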